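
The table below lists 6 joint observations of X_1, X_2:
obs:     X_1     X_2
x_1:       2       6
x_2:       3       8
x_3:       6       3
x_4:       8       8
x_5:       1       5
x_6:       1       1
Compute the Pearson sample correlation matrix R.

Step 1 — column means:
  mean(X_1) = (2 + 3 + 6 + 8 + 1 + 1) / 6 = 21/6 = 3.5
  mean(X_2) = (6 + 8 + 3 + 8 + 5 + 1) / 6 = 31/6 = 5.1667

Step 2 — sample variances and covariances s[i,j] = (1/(n-1)) · Σ_k (x_{k,i} - mean_i) · (x_{k,j} - mean_j), with n-1 = 5:
  s[X_1,X_1] = ((-1.5)·(-1.5) + (-0.5)·(-0.5) + (2.5)·(2.5) + (4.5)·(4.5) + (-2.5)·(-2.5) + (-2.5)·(-2.5)) / 5 = 41.5/5 = 8.3
  s[X_1,X_2] = ((-1.5)·(0.8333) + (-0.5)·(2.8333) + (2.5)·(-2.1667) + (4.5)·(2.8333) + (-2.5)·(-0.1667) + (-2.5)·(-4.1667)) / 5 = 15.5/5 = 3.1
  s[X_2,X_2] = ((0.8333)·(0.8333) + (2.8333)·(2.8333) + (-2.1667)·(-2.1667) + (2.8333)·(2.8333) + (-0.1667)·(-0.1667) + (-4.1667)·(-4.1667)) / 5 = 38.8333/5 = 7.7667
  Sample standard deviations s_i = √(s[i,i]):
  s(X_1) = √(8.3) = 2.881
  s(X_2) = √(7.7667) = 2.7869

Step 3 — r_{ij} = s_{ij} / (s_i · s_j):
  r[X_1,X_1] = 1 (diagonal).
  r[X_1,X_2] = 3.1 / (2.881 · 2.7869) = 3.1 / 8.0289 = 0.3861
  r[X_2,X_2] = 1 (diagonal).

R is symmetric with unit diagonal. Assembling:

R = [[1, 0.3861],
 [0.3861, 1]]


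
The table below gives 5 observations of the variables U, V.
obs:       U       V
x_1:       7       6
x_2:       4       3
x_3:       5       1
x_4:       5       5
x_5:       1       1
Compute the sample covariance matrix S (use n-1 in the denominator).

Step 1 — column means:
  mean(U) = (7 + 4 + 5 + 5 + 1) / 5 = 22/5 = 4.4
  mean(V) = (6 + 3 + 1 + 5 + 1) / 5 = 16/5 = 3.2

Step 2 — sample covariance S[i,j] = (1/(n-1)) · Σ_k (x_{k,i} - mean_i) · (x_{k,j} - mean_j), with n-1 = 4.
  S[U,U] = ((2.6)·(2.6) + (-0.4)·(-0.4) + (0.6)·(0.6) + (0.6)·(0.6) + (-3.4)·(-3.4)) / 4 = 19.2/4 = 4.8
  S[U,V] = ((2.6)·(2.8) + (-0.4)·(-0.2) + (0.6)·(-2.2) + (0.6)·(1.8) + (-3.4)·(-2.2)) / 4 = 14.6/4 = 3.65
  S[V,V] = ((2.8)·(2.8) + (-0.2)·(-0.2) + (-2.2)·(-2.2) + (1.8)·(1.8) + (-2.2)·(-2.2)) / 4 = 20.8/4 = 5.2

S is symmetric (S[j,i] = S[i,j]). Assembling:

S = [[4.8, 3.65],
 [3.65, 5.2]]


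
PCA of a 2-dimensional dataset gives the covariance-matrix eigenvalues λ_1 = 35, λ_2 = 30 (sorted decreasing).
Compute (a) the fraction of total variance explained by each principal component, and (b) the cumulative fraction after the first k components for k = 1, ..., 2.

Step 1 — total variance = trace(Sigma) = Σ λ_i = 35 + 30 = 65.

Step 2 — fraction explained by component i = λ_i / Σ λ:
  PC1: 35/65 = 0.5385
  PC2: 30/65 = 0.4615

Step 3 — cumulative fraction after k components = (λ_1 + ... + λ_k) / Σ λ:
  k = 1: 35/65 = 0.5385
  k = 2: (35 + 30)/65 = 65/65 = 1

Summary (fraction, with percent):

explained: PC1 0.5385 (53.85%), PC2 0.4615 (46.15%);  cumulative: 0.5385, 1


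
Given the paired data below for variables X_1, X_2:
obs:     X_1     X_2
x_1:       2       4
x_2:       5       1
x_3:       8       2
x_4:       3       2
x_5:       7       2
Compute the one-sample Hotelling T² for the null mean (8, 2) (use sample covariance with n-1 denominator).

Step 1 — sample mean vector:
  mean(X_1) = (2 + 5 + 8 + 3 + 7) / 5 = 25/5 = 5
  mean(X_2) = (4 + 1 + 2 + 2 + 2) / 5 = 11/5 = 2.2
  x̄ = (5, 2.2),  deviation x̄ - mu_0 = (5, 2.2) - (8, 2) = (-3, 0.2).

Step 2 — sample covariance matrix, S[i,j] = (1/(n-1)) · Σ_k (x_{k,i} - mean_i) · (x_{k,j} - mean_j), divisor n-1 = 4:
  S[X_1,X_1] = ((-3)·(-3) + (0)·(0) + (3)·(3) + (-2)·(-2) + (2)·(2)) / 4 = 26/4 = 6.5
  S[X_1,X_2] = ((-3)·(1.8) + (0)·(-1.2) + (3)·(-0.2) + (-2)·(-0.2) + (2)·(-0.2)) / 4 = -6/4 = -1.5
  S[X_2,X_2] = ((1.8)·(1.8) + (-1.2)·(-1.2) + (-0.2)·(-0.2) + (-0.2)·(-0.2) + (-0.2)·(-0.2)) / 4 = 4.8/4 = 1.2
  S = [[6.5, -1.5],
 [-1.5, 1.2]].

Step 3 — invert S. det(S) = 6.5·1.2 - (-1.5)² = 5.55.
  S^{-1} = (1/det) · [[d, -b], [-b, a]] = [[0.2162, 0.2703],
 [0.2703, 1.1712]].

Step 4 — quadratic form (x̄ - mu_0)^T · S^{-1} · (x̄ - mu_0):
  S^{-1} · (x̄ - mu_0) = (-0.5946, -0.5766),
  (x̄ - mu_0)^T · [...] = (-3)·(-0.5946) + (0.2)·(-0.5766) = 1.6685.

Step 5 — scale by n: T² = 5 · 1.6685 = 8.3423.

T² ≈ 8.3423


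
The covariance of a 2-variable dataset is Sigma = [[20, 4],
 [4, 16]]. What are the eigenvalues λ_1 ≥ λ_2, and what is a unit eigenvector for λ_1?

Step 1 — characteristic polynomial of 2×2 Sigma:
  det(Sigma - λI) = λ² - trace · λ + det = 0.
  trace = 20 + 16 = 36, det = 20·16 - (4)² = 304.
Step 2 — discriminant:
  Δ = trace² - 4·det = 1296 - 1216 = 80.
Step 3 — eigenvalues:
  λ = (trace ± √Δ)/2 = (36 ± 8.9443)/2,
  λ_1 = 22.4721,  λ_2 = 13.5279.

Step 4 — unit eigenvector for λ_1: solve (Sigma - λ_1 I)v = 0. First row:
  (20 - 22.4721)·v_x + (4)·v_y = 0, i.e. (-2.4721)·v_x + (4)·v_y = 0,
  so v ∝ (b, λ_1 - a) = (4, 2.4721) = u.
  ||u|| = √((4)² + (2.4721)²) = √(22.1115) ≈ 4.7023,
  v_1 = u/||u|| ≈ (0.8507, 0.5257) (||v_1|| = 1).

λ_1 = 22.4721,  λ_2 = 13.5279;  v_1 ≈ (0.8507, 0.5257)


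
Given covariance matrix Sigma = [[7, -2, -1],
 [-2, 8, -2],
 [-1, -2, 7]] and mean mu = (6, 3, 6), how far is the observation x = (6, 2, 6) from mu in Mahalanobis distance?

Step 1 — centre the observation: (x - mu) = (0, -1, 0).

Step 2 — invert Sigma (cofactor / det for 3×3, or solve directly):
  Sigma^{-1} = [[0.1625, 0.05, 0.0375],
 [0.05, 0.15, 0.05],
 [0.0375, 0.05, 0.1625]].

Step 3 — form the quadratic (x - mu)^T · Sigma^{-1} · (x - mu):
  Sigma^{-1} · (x - mu) = (-0.05, -0.15, -0.05).
  (x - mu)^T · [Sigma^{-1} · (x - mu)] = (0)·(-0.05) + (-1)·(-0.15) + (0)·(-0.05) = 0.15.

Step 4 — take square root: d = √(0.15) ≈ 0.3873.

d(x, mu) = √(0.15) ≈ 0.3873


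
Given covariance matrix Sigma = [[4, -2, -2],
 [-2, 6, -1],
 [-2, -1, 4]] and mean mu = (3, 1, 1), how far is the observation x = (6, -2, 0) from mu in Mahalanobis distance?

Step 1 — centre the observation: (x - mu) = (3, -3, -1).

Step 2 — invert Sigma (cofactor / det for 3×3, or solve directly):
  Sigma^{-1} = [[0.5227, 0.2273, 0.3182],
 [0.2273, 0.2727, 0.1818],
 [0.3182, 0.1818, 0.4545]].

Step 3 — form the quadratic (x - mu)^T · Sigma^{-1} · (x - mu):
  Sigma^{-1} · (x - mu) = (0.5682, -0.3182, -0.0455).
  (x - mu)^T · [Sigma^{-1} · (x - mu)] = (3)·(0.5682) + (-3)·(-0.3182) + (-1)·(-0.0455) = 2.7045.

Step 4 — take square root: d = √(2.7045) ≈ 1.6446.

d(x, mu) = √(2.7045) ≈ 1.6446


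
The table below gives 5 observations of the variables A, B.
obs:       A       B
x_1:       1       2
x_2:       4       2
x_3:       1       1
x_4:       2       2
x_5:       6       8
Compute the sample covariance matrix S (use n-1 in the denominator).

Step 1 — column means:
  mean(A) = (1 + 4 + 1 + 2 + 6) / 5 = 14/5 = 2.8
  mean(B) = (2 + 2 + 1 + 2 + 8) / 5 = 15/5 = 3

Step 2 — sample covariance S[i,j] = (1/(n-1)) · Σ_k (x_{k,i} - mean_i) · (x_{k,j} - mean_j), with n-1 = 4.
  S[A,A] = ((-1.8)·(-1.8) + (1.2)·(1.2) + (-1.8)·(-1.8) + (-0.8)·(-0.8) + (3.2)·(3.2)) / 4 = 18.8/4 = 4.7
  S[A,B] = ((-1.8)·(-1) + (1.2)·(-1) + (-1.8)·(-2) + (-0.8)·(-1) + (3.2)·(5)) / 4 = 21/4 = 5.25
  S[B,B] = ((-1)·(-1) + (-1)·(-1) + (-2)·(-2) + (-1)·(-1) + (5)·(5)) / 4 = 32/4 = 8

S is symmetric (S[j,i] = S[i,j]). Assembling:

S = [[4.7, 5.25],
 [5.25, 8]]


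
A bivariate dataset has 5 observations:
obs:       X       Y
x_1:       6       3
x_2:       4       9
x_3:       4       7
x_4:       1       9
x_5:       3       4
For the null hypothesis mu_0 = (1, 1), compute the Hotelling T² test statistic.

Step 1 — sample mean vector:
  mean(X) = (6 + 4 + 4 + 1 + 3) / 5 = 18/5 = 3.6
  mean(Y) = (3 + 9 + 7 + 9 + 4) / 5 = 32/5 = 6.4
  x̄ = (3.6, 6.4),  deviation x̄ - mu_0 = (3.6, 6.4) - (1, 1) = (2.6, 5.4).

Step 2 — sample covariance matrix, S[i,j] = (1/(n-1)) · Σ_k (x_{k,i} - mean_i) · (x_{k,j} - mean_j), divisor n-1 = 4:
  S[X,X] = ((2.4)·(2.4) + (0.4)·(0.4) + (0.4)·(0.4) + (-2.6)·(-2.6) + (-0.6)·(-0.6)) / 4 = 13.2/4 = 3.3
  S[X,Y] = ((2.4)·(-3.4) + (0.4)·(2.6) + (0.4)·(0.6) + (-2.6)·(2.6) + (-0.6)·(-2.4)) / 4 = -12.2/4 = -3.05
  S[Y,Y] = ((-3.4)·(-3.4) + (2.6)·(2.6) + (0.6)·(0.6) + (2.6)·(2.6) + (-2.4)·(-2.4)) / 4 = 31.2/4 = 7.8
  S = [[3.3, -3.05],
 [-3.05, 7.8]].

Step 3 — invert S. det(S) = 3.3·7.8 - (-3.05)² = 16.4375.
  S^{-1} = (1/det) · [[d, -b], [-b, a]] = [[0.4745, 0.1856],
 [0.1856, 0.2008]].

Step 4 — quadratic form (x̄ - mu_0)^T · S^{-1} · (x̄ - mu_0):
  S^{-1} · (x̄ - mu_0) = (2.2357, 1.5665),
  (x̄ - mu_0)^T · [...] = (2.6)·(2.2357) + (5.4)·(1.5665) = 14.2722.

Step 5 — scale by n: T² = 5 · 14.2722 = 71.3612.

T² ≈ 71.3612


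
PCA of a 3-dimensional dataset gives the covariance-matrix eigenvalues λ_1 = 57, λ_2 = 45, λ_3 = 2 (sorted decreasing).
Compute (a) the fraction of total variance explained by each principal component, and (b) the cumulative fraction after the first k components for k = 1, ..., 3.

Step 1 — total variance = trace(Sigma) = Σ λ_i = 57 + 45 + 2 = 104.

Step 2 — fraction explained by component i = λ_i / Σ λ:
  PC1: 57/104 = 0.5481
  PC2: 45/104 = 0.4327
  PC3: 2/104 = 0.0192

Step 3 — cumulative fraction after k components = (λ_1 + ... + λ_k) / Σ λ:
  k = 1: 57/104 = 0.5481
  k = 2: (57 + 45)/104 = 102/104 = 0.9808
  k = 3: (57 + 45 + 2)/104 = 104/104 = 1

Summary (fraction, with percent):

explained: PC1 0.5481 (54.81%), PC2 0.4327 (43.27%), PC3 0.0192 (1.92%);  cumulative: 0.5481, 0.9808, 1


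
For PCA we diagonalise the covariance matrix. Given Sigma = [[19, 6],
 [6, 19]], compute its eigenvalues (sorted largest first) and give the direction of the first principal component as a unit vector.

Step 1 — characteristic polynomial of 2×2 Sigma:
  det(Sigma - λI) = λ² - trace · λ + det = 0.
  trace = 19 + 19 = 38, det = 19·19 - (6)² = 325.
Step 2 — discriminant:
  Δ = trace² - 4·det = 1444 - 1300 = 144.
Step 3 — eigenvalues:
  λ = (trace ± √Δ)/2 = (38 ± 12)/2,
  λ_1 = 25,  λ_2 = 13.

Step 4 — unit eigenvector for λ_1: solve (Sigma - λ_1 I)v = 0. First row:
  (19 - 25)·v_x + (6)·v_y = 0, i.e. (-6)·v_x + (6)·v_y = 0,
  so v ∝ (b, λ_1 - a) = (6, 6) = u.
  ||u|| = √((6)² + (6)²) = √(72) ≈ 8.4853,
  v_1 = u/||u|| ≈ (0.7071, 0.7071) (||v_1|| = 1).

λ_1 = 25,  λ_2 = 13;  v_1 ≈ (0.7071, 0.7071)


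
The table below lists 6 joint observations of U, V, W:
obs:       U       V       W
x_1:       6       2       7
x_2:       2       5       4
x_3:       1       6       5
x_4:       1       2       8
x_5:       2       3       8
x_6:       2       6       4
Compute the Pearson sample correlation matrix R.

Step 1 — column means:
  mean(U) = (6 + 2 + 1 + 1 + 2 + 2) / 6 = 14/6 = 2.3333
  mean(V) = (2 + 5 + 6 + 2 + 3 + 6) / 6 = 24/6 = 4
  mean(W) = (7 + 4 + 5 + 8 + 8 + 4) / 6 = 36/6 = 6

Step 2 — sample variances and covariances s[i,j] = (1/(n-1)) · Σ_k (x_{k,i} - mean_i) · (x_{k,j} - mean_j), with n-1 = 5:
  s[U,U] = ((3.6667)·(3.6667) + (-0.3333)·(-0.3333) + (-1.3333)·(-1.3333) + (-1.3333)·(-1.3333) + (-0.3333)·(-0.3333) + (-0.3333)·(-0.3333)) / 5 = 17.3333/5 = 3.4667
  s[U,V] = ((3.6667)·(-2) + (-0.3333)·(1) + (-1.3333)·(2) + (-1.3333)·(-2) + (-0.3333)·(-1) + (-0.3333)·(2)) / 5 = -8/5 = -1.6
  s[U,W] = ((3.6667)·(1) + (-0.3333)·(-2) + (-1.3333)·(-1) + (-1.3333)·(2) + (-0.3333)·(2) + (-0.3333)·(-2)) / 5 = 3/5 = 0.6
  s[V,V] = ((-2)·(-2) + (1)·(1) + (2)·(2) + (-2)·(-2) + (-1)·(-1) + (2)·(2)) / 5 = 18/5 = 3.6
  s[V,W] = ((-2)·(1) + (1)·(-2) + (2)·(-1) + (-2)·(2) + (-1)·(2) + (2)·(-2)) / 5 = -16/5 = -3.2
  s[W,W] = ((1)·(1) + (-2)·(-2) + (-1)·(-1) + (2)·(2) + (2)·(2) + (-2)·(-2)) / 5 = 18/5 = 3.6
  Sample standard deviations s_i = √(s[i,i]):
  s(U) = √(3.4667) = 1.8619
  s(V) = √(3.6) = 1.8974
  s(W) = √(3.6) = 1.8974

Step 3 — r_{ij} = s_{ij} / (s_i · s_j):
  r[U,U] = 1 (diagonal).
  r[U,V] = -1.6 / (1.8619 · 1.8974) = -1.6 / 3.5327 = -0.4529
  r[U,W] = 0.6 / (1.8619 · 1.8974) = 0.6 / 3.5327 = 0.1698
  r[V,V] = 1 (diagonal).
  r[V,W] = -3.2 / (1.8974 · 1.8974) = -3.2 / 3.6 = -0.8889
  r[W,W] = 1 (diagonal).

R is symmetric with unit diagonal. Assembling:

R = [[1, -0.4529, 0.1698],
 [-0.4529, 1, -0.8889],
 [0.1698, -0.8889, 1]]


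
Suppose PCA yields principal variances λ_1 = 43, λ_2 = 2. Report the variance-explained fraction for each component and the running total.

Step 1 — total variance = trace(Sigma) = Σ λ_i = 43 + 2 = 45.

Step 2 — fraction explained by component i = λ_i / Σ λ:
  PC1: 43/45 = 0.9556
  PC2: 2/45 = 0.0444

Step 3 — cumulative fraction after k components = (λ_1 + ... + λ_k) / Σ λ:
  k = 1: 43/45 = 0.9556
  k = 2: (43 + 2)/45 = 45/45 = 1

Summary (fraction, with percent):

explained: PC1 0.9556 (95.56%), PC2 0.0444 (4.44%);  cumulative: 0.9556, 1


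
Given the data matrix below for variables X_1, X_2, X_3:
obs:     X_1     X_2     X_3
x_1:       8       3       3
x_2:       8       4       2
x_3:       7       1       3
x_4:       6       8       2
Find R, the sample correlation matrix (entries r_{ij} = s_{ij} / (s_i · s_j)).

Step 1 — column means:
  mean(X_1) = (8 + 8 + 7 + 6) / 4 = 29/4 = 7.25
  mean(X_2) = (3 + 4 + 1 + 8) / 4 = 16/4 = 4
  mean(X_3) = (3 + 2 + 3 + 2) / 4 = 10/4 = 2.5

Step 2 — sample variances and covariances s[i,j] = (1/(n-1)) · Σ_k (x_{k,i} - mean_i) · (x_{k,j} - mean_j), with n-1 = 3:
  s[X_1,X_1] = ((0.75)·(0.75) + (0.75)·(0.75) + (-0.25)·(-0.25) + (-1.25)·(-1.25)) / 3 = 2.75/3 = 0.9167
  s[X_1,X_2] = ((0.75)·(-1) + (0.75)·(0) + (-0.25)·(-3) + (-1.25)·(4)) / 3 = -5/3 = -1.6667
  s[X_1,X_3] = ((0.75)·(0.5) + (0.75)·(-0.5) + (-0.25)·(0.5) + (-1.25)·(-0.5)) / 3 = 0.5/3 = 0.1667
  s[X_2,X_2] = ((-1)·(-1) + (0)·(0) + (-3)·(-3) + (4)·(4)) / 3 = 26/3 = 8.6667
  s[X_2,X_3] = ((-1)·(0.5) + (0)·(-0.5) + (-3)·(0.5) + (4)·(-0.5)) / 3 = -4/3 = -1.3333
  s[X_3,X_3] = ((0.5)·(0.5) + (-0.5)·(-0.5) + (0.5)·(0.5) + (-0.5)·(-0.5)) / 3 = 1/3 = 0.3333
  Sample standard deviations s_i = √(s[i,i]):
  s(X_1) = √(0.9167) = 0.9574
  s(X_2) = √(8.6667) = 2.9439
  s(X_3) = √(0.3333) = 0.5774

Step 3 — r_{ij} = s_{ij} / (s_i · s_j):
  r[X_1,X_1] = 1 (diagonal).
  r[X_1,X_2] = -1.6667 / (0.9574 · 2.9439) = -1.6667 / 2.8186 = -0.5913
  r[X_1,X_3] = 0.1667 / (0.9574 · 0.5774) = 0.1667 / 0.5528 = 0.3015
  r[X_2,X_2] = 1 (diagonal).
  r[X_2,X_3] = -1.3333 / (2.9439 · 0.5774) = -1.3333 / 1.6997 = -0.7845
  r[X_3,X_3] = 1 (diagonal).

R is symmetric with unit diagonal. Assembling:

R = [[1, -0.5913, 0.3015],
 [-0.5913, 1, -0.7845],
 [0.3015, -0.7845, 1]]


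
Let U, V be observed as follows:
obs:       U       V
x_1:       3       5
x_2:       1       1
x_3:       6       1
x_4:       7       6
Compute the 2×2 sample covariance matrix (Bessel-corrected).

Step 1 — column means:
  mean(U) = (3 + 1 + 6 + 7) / 4 = 17/4 = 4.25
  mean(V) = (5 + 1 + 1 + 6) / 4 = 13/4 = 3.25

Step 2 — sample covariance S[i,j] = (1/(n-1)) · Σ_k (x_{k,i} - mean_i) · (x_{k,j} - mean_j), with n-1 = 3.
  S[U,U] = ((-1.25)·(-1.25) + (-3.25)·(-3.25) + (1.75)·(1.75) + (2.75)·(2.75)) / 3 = 22.75/3 = 7.5833
  S[U,V] = ((-1.25)·(1.75) + (-3.25)·(-2.25) + (1.75)·(-2.25) + (2.75)·(2.75)) / 3 = 8.75/3 = 2.9167
  S[V,V] = ((1.75)·(1.75) + (-2.25)·(-2.25) + (-2.25)·(-2.25) + (2.75)·(2.75)) / 3 = 20.75/3 = 6.9167

S is symmetric (S[j,i] = S[i,j]). Assembling:

S = [[7.5833, 2.9167],
 [2.9167, 6.9167]]


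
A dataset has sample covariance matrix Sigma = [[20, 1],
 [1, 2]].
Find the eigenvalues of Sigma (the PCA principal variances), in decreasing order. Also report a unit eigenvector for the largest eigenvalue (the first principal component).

Step 1 — characteristic polynomial of 2×2 Sigma:
  det(Sigma - λI) = λ² - trace · λ + det = 0.
  trace = 20 + 2 = 22, det = 20·2 - (1)² = 39.
Step 2 — discriminant:
  Δ = trace² - 4·det = 484 - 156 = 328.
Step 3 — eigenvalues:
  λ = (trace ± √Δ)/2 = (22 ± 18.1108)/2,
  λ_1 = 20.0554,  λ_2 = 1.9446.

Step 4 — unit eigenvector for λ_1: solve (Sigma - λ_1 I)v = 0. First row:
  (20 - 20.0554)·v_x + (1)·v_y = 0, i.e. (-0.0554)·v_x + (1)·v_y = 0,
  so v ∝ (b, λ_1 - a) = (1, 0.0554) = u.
  ||u|| = √((1)² + (0.0554)²) = √(1.0031) ≈ 1.0015,
  v_1 = u/||u|| ≈ (0.9985, 0.0553) (||v_1|| = 1).

λ_1 = 20.0554,  λ_2 = 1.9446;  v_1 ≈ (0.9985, 0.0553)


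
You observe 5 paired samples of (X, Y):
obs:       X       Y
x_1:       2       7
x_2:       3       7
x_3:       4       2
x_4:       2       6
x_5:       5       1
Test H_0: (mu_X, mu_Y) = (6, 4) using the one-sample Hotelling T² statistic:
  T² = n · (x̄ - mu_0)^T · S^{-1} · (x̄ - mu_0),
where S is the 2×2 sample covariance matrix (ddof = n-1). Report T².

Step 1 — sample mean vector:
  mean(X) = (2 + 3 + 4 + 2 + 5) / 5 = 16/5 = 3.2
  mean(Y) = (7 + 7 + 2 + 6 + 1) / 5 = 23/5 = 4.6
  x̄ = (3.2, 4.6),  deviation x̄ - mu_0 = (3.2, 4.6) - (6, 4) = (-2.8, 0.6).

Step 2 — sample covariance matrix, S[i,j] = (1/(n-1)) · Σ_k (x_{k,i} - mean_i) · (x_{k,j} - mean_j), divisor n-1 = 4:
  S[X,X] = ((-1.2)·(-1.2) + (-0.2)·(-0.2) + (0.8)·(0.8) + (-1.2)·(-1.2) + (1.8)·(1.8)) / 4 = 6.8/4 = 1.7
  S[X,Y] = ((-1.2)·(2.4) + (-0.2)·(2.4) + (0.8)·(-2.6) + (-1.2)·(1.4) + (1.8)·(-3.6)) / 4 = -13.6/4 = -3.4
  S[Y,Y] = ((2.4)·(2.4) + (2.4)·(2.4) + (-2.6)·(-2.6) + (1.4)·(1.4) + (-3.6)·(-3.6)) / 4 = 33.2/4 = 8.3
  S = [[1.7, -3.4],
 [-3.4, 8.3]].

Step 3 — invert S. det(S) = 1.7·8.3 - (-3.4)² = 2.55.
  S^{-1} = (1/det) · [[d, -b], [-b, a]] = [[3.2549, 1.3333],
 [1.3333, 0.6667]].

Step 4 — quadratic form (x̄ - mu_0)^T · S^{-1} · (x̄ - mu_0):
  S^{-1} · (x̄ - mu_0) = (-8.3137, -3.3333),
  (x̄ - mu_0)^T · [...] = (-2.8)·(-8.3137) + (0.6)·(-3.3333) = 21.2784.

Step 5 — scale by n: T² = 5 · 21.2784 = 106.3922.

T² ≈ 106.3922


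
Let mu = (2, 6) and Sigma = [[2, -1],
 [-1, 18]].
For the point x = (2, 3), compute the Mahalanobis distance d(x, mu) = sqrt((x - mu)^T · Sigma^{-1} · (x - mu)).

Step 1 — centre the observation: (x - mu) = (0, -3).

Step 2 — invert Sigma. det(Sigma) = 2·18 - (-1)² = 35.
  Sigma^{-1} = (1/det) · [[d, -b], [-b, a]] = [[0.5143, 0.0286],
 [0.0286, 0.0571]].

Step 3 — form the quadratic (x - mu)^T · Sigma^{-1} · (x - mu):
  Sigma^{-1} · (x - mu) = (-0.0857, -0.1714).
  (x - mu)^T · [Sigma^{-1} · (x - mu)] = (0)·(-0.0857) + (-3)·(-0.1714) = 0.5143.

Step 4 — take square root: d = √(0.5143) ≈ 0.7171.

d(x, mu) = √(0.5143) ≈ 0.7171


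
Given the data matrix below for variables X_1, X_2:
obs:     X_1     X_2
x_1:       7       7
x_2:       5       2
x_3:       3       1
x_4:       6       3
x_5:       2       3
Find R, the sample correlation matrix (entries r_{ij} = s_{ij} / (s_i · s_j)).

Step 1 — column means:
  mean(X_1) = (7 + 5 + 3 + 6 + 2) / 5 = 23/5 = 4.6
  mean(X_2) = (7 + 2 + 1 + 3 + 3) / 5 = 16/5 = 3.2

Step 2 — sample variances and covariances s[i,j] = (1/(n-1)) · Σ_k (x_{k,i} - mean_i) · (x_{k,j} - mean_j), with n-1 = 4:
  s[X_1,X_1] = ((2.4)·(2.4) + (0.4)·(0.4) + (-1.6)·(-1.6) + (1.4)·(1.4) + (-2.6)·(-2.6)) / 4 = 17.2/4 = 4.3
  s[X_1,X_2] = ((2.4)·(3.8) + (0.4)·(-1.2) + (-1.6)·(-2.2) + (1.4)·(-0.2) + (-2.6)·(-0.2)) / 4 = 12.4/4 = 3.1
  s[X_2,X_2] = ((3.8)·(3.8) + (-1.2)·(-1.2) + (-2.2)·(-2.2) + (-0.2)·(-0.2) + (-0.2)·(-0.2)) / 4 = 20.8/4 = 5.2
  Sample standard deviations s_i = √(s[i,i]):
  s(X_1) = √(4.3) = 2.0736
  s(X_2) = √(5.2) = 2.2804

Step 3 — r_{ij} = s_{ij} / (s_i · s_j):
  r[X_1,X_1] = 1 (diagonal).
  r[X_1,X_2] = 3.1 / (2.0736 · 2.2804) = 3.1 / 4.7286 = 0.6556
  r[X_2,X_2] = 1 (diagonal).

R is symmetric with unit diagonal. Assembling:

R = [[1, 0.6556],
 [0.6556, 1]]


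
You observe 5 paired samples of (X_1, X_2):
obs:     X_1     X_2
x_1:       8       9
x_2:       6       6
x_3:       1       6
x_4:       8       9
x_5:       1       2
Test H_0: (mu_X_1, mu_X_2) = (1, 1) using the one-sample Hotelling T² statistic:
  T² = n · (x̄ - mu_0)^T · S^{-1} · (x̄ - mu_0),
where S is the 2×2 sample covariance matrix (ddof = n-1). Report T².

Step 1 — sample mean vector:
  mean(X_1) = (8 + 6 + 1 + 8 + 1) / 5 = 24/5 = 4.8
  mean(X_2) = (9 + 6 + 6 + 9 + 2) / 5 = 32/5 = 6.4
  x̄ = (4.8, 6.4),  deviation x̄ - mu_0 = (4.8, 6.4) - (1, 1) = (3.8, 5.4).

Step 2 — sample covariance matrix, S[i,j] = (1/(n-1)) · Σ_k (x_{k,i} - mean_i) · (x_{k,j} - mean_j), divisor n-1 = 4:
  S[X_1,X_1] = ((3.2)·(3.2) + (1.2)·(1.2) + (-3.8)·(-3.8) + (3.2)·(3.2) + (-3.8)·(-3.8)) / 4 = 50.8/4 = 12.7
  S[X_1,X_2] = ((3.2)·(2.6) + (1.2)·(-0.4) + (-3.8)·(-0.4) + (3.2)·(2.6) + (-3.8)·(-4.4)) / 4 = 34.4/4 = 8.6
  S[X_2,X_2] = ((2.6)·(2.6) + (-0.4)·(-0.4) + (-0.4)·(-0.4) + (2.6)·(2.6) + (-4.4)·(-4.4)) / 4 = 33.2/4 = 8.3
  S = [[12.7, 8.6],
 [8.6, 8.3]].

Step 3 — invert S. det(S) = 12.7·8.3 - (8.6)² = 31.45.
  S^{-1} = (1/det) · [[d, -b], [-b, a]] = [[0.2639, -0.2734],
 [-0.2734, 0.4038]].

Step 4 — quadratic form (x̄ - mu_0)^T · S^{-1} · (x̄ - mu_0):
  S^{-1} · (x̄ - mu_0) = (-0.4738, 1.1415),
  (x̄ - mu_0)^T · [...] = (3.8)·(-0.4738) + (5.4)·(1.1415) = 4.3638.

Step 5 — scale by n: T² = 5 · 4.3638 = 21.8188.

T² ≈ 21.8188


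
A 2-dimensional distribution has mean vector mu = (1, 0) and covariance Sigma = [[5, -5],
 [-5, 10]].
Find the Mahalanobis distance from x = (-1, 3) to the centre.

Step 1 — centre the observation: (x - mu) = (-2, 3).

Step 2 — invert Sigma. det(Sigma) = 5·10 - (-5)² = 25.
  Sigma^{-1} = (1/det) · [[d, -b], [-b, a]] = [[0.4, 0.2],
 [0.2, 0.2]].

Step 3 — form the quadratic (x - mu)^T · Sigma^{-1} · (x - mu):
  Sigma^{-1} · (x - mu) = (-0.2, 0.2).
  (x - mu)^T · [Sigma^{-1} · (x - mu)] = (-2)·(-0.2) + (3)·(0.2) = 1.

Step 4 — take square root: d = √(1) ≈ 1.

d(x, mu) = √(1) ≈ 1


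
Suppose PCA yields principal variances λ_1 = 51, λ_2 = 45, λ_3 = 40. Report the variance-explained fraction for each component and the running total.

Step 1 — total variance = trace(Sigma) = Σ λ_i = 51 + 45 + 40 = 136.

Step 2 — fraction explained by component i = λ_i / Σ λ:
  PC1: 51/136 = 0.375
  PC2: 45/136 = 0.3309
  PC3: 40/136 = 0.2941

Step 3 — cumulative fraction after k components = (λ_1 + ... + λ_k) / Σ λ:
  k = 1: 51/136 = 0.375
  k = 2: (51 + 45)/136 = 96/136 = 0.7059
  k = 3: (51 + 45 + 40)/136 = 136/136 = 1

Summary (fraction, with percent):

explained: PC1 0.375 (37.5%), PC2 0.3309 (33.09%), PC3 0.2941 (29.41%);  cumulative: 0.375, 0.7059, 1


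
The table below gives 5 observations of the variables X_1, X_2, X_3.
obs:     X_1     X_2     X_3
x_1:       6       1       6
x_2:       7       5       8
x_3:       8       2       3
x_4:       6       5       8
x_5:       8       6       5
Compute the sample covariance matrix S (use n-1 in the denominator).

Step 1 — column means:
  mean(X_1) = (6 + 7 + 8 + 6 + 8) / 5 = 35/5 = 7
  mean(X_2) = (1 + 5 + 2 + 5 + 6) / 5 = 19/5 = 3.8
  mean(X_3) = (6 + 8 + 3 + 8 + 5) / 5 = 30/5 = 6

Step 2 — sample covariance S[i,j] = (1/(n-1)) · Σ_k (x_{k,i} - mean_i) · (x_{k,j} - mean_j), with n-1 = 4.
  S[X_1,X_1] = ((-1)·(-1) + (0)·(0) + (1)·(1) + (-1)·(-1) + (1)·(1)) / 4 = 4/4 = 1
  S[X_1,X_2] = ((-1)·(-2.8) + (0)·(1.2) + (1)·(-1.8) + (-1)·(1.2) + (1)·(2.2)) / 4 = 2/4 = 0.5
  S[X_1,X_3] = ((-1)·(0) + (0)·(2) + (1)·(-3) + (-1)·(2) + (1)·(-1)) / 4 = -6/4 = -1.5
  S[X_2,X_2] = ((-2.8)·(-2.8) + (1.2)·(1.2) + (-1.8)·(-1.8) + (1.2)·(1.2) + (2.2)·(2.2)) / 4 = 18.8/4 = 4.7
  S[X_2,X_3] = ((-2.8)·(0) + (1.2)·(2) + (-1.8)·(-3) + (1.2)·(2) + (2.2)·(-1)) / 4 = 8/4 = 2
  S[X_3,X_3] = ((0)·(0) + (2)·(2) + (-3)·(-3) + (2)·(2) + (-1)·(-1)) / 4 = 18/4 = 4.5

S is symmetric (S[j,i] = S[i,j]). Assembling:

S = [[1, 0.5, -1.5],
 [0.5, 4.7, 2],
 [-1.5, 2, 4.5]]


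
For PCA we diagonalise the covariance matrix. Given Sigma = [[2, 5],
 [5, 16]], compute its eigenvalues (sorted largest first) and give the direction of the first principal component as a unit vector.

Step 1 — characteristic polynomial of 2×2 Sigma:
  det(Sigma - λI) = λ² - trace · λ + det = 0.
  trace = 2 + 16 = 18, det = 2·16 - (5)² = 7.
Step 2 — discriminant:
  Δ = trace² - 4·det = 324 - 28 = 296.
Step 3 — eigenvalues:
  λ = (trace ± √Δ)/2 = (18 ± 17.2047)/2,
  λ_1 = 17.6023,  λ_2 = 0.3977.

Step 4 — unit eigenvector for λ_1: solve (Sigma - λ_1 I)v = 0. First row:
  (2 - 17.6023)·v_x + (5)·v_y = 0, i.e. (-15.6023)·v_x + (5)·v_y = 0,
  so v ∝ (b, λ_1 - a) = (5, 15.6023) = u.
  ||u|| = √((5)² + (15.6023)²) = √(268.4326) ≈ 16.3839,
  v_1 = u/||u|| ≈ (0.3052, 0.9523) (||v_1|| = 1).

λ_1 = 17.6023,  λ_2 = 0.3977;  v_1 ≈ (0.3052, 0.9523)


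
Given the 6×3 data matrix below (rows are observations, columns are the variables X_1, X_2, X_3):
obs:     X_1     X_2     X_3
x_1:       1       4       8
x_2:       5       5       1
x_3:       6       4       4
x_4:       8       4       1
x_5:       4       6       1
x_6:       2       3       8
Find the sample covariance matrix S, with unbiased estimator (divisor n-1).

Step 1 — column means:
  mean(X_1) = (1 + 5 + 6 + 8 + 4 + 2) / 6 = 26/6 = 4.3333
  mean(X_2) = (4 + 5 + 4 + 4 + 6 + 3) / 6 = 26/6 = 4.3333
  mean(X_3) = (8 + 1 + 4 + 1 + 1 + 8) / 6 = 23/6 = 3.8333

Step 2 — sample covariance S[i,j] = (1/(n-1)) · Σ_k (x_{k,i} - mean_i) · (x_{k,j} - mean_j), with n-1 = 5.
  S[X_1,X_1] = ((-3.3333)·(-3.3333) + (0.6667)·(0.6667) + (1.6667)·(1.6667) + (3.6667)·(3.6667) + (-0.3333)·(-0.3333) + (-2.3333)·(-2.3333)) / 5 = 33.3333/5 = 6.6667
  S[X_1,X_2] = ((-3.3333)·(-0.3333) + (0.6667)·(0.6667) + (1.6667)·(-0.3333) + (3.6667)·(-0.3333) + (-0.3333)·(1.6667) + (-2.3333)·(-1.3333)) / 5 = 2.3333/5 = 0.4667
  S[X_1,X_3] = ((-3.3333)·(4.1667) + (0.6667)·(-2.8333) + (1.6667)·(0.1667) + (3.6667)·(-2.8333) + (-0.3333)·(-2.8333) + (-2.3333)·(4.1667)) / 5 = -34.6667/5 = -6.9333
  S[X_2,X_2] = ((-0.3333)·(-0.3333) + (0.6667)·(0.6667) + (-0.3333)·(-0.3333) + (-0.3333)·(-0.3333) + (1.6667)·(1.6667) + (-1.3333)·(-1.3333)) / 5 = 5.3333/5 = 1.0667
  S[X_2,X_3] = ((-0.3333)·(4.1667) + (0.6667)·(-2.8333) + (-0.3333)·(0.1667) + (-0.3333)·(-2.8333) + (1.6667)·(-2.8333) + (-1.3333)·(4.1667)) / 5 = -12.6667/5 = -2.5333
  S[X_3,X_3] = ((4.1667)·(4.1667) + (-2.8333)·(-2.8333) + (0.1667)·(0.1667) + (-2.8333)·(-2.8333) + (-2.8333)·(-2.8333) + (4.1667)·(4.1667)) / 5 = 58.8333/5 = 11.7667

S is symmetric (S[j,i] = S[i,j]). Assembling:

S = [[6.6667, 0.4667, -6.9333],
 [0.4667, 1.0667, -2.5333],
 [-6.9333, -2.5333, 11.7667]]


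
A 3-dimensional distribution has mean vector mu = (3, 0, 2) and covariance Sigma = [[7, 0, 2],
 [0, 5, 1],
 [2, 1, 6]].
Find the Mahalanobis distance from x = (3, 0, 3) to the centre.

Step 1 — centre the observation: (x - mu) = (0, 0, 1).

Step 2 — invert Sigma (cofactor / det for 3×3, or solve directly):
  Sigma^{-1} = [[0.1585, 0.0109, -0.0546],
 [0.0109, 0.2077, -0.0383],
 [-0.0546, -0.0383, 0.1913]].

Step 3 — form the quadratic (x - mu)^T · Sigma^{-1} · (x - mu):
  Sigma^{-1} · (x - mu) = (-0.0546, -0.0383, 0.1913).
  (x - mu)^T · [Sigma^{-1} · (x - mu)] = (0)·(-0.0546) + (0)·(-0.0383) + (1)·(0.1913) = 0.1913.

Step 4 — take square root: d = √(0.1913) ≈ 0.4373.

d(x, mu) = √(0.1913) ≈ 0.4373


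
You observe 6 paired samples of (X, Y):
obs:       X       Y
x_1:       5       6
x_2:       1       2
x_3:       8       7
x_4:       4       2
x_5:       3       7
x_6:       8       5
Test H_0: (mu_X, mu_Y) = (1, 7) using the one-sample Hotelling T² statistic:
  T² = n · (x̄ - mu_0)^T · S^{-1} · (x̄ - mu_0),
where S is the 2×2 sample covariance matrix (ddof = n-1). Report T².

Step 1 — sample mean vector:
  mean(X) = (5 + 1 + 8 + 4 + 3 + 8) / 6 = 29/6 = 4.8333
  mean(Y) = (6 + 2 + 7 + 2 + 7 + 5) / 6 = 29/6 = 4.8333
  x̄ = (4.8333, 4.8333),  deviation x̄ - mu_0 = (4.8333, 4.8333) - (1, 7) = (3.8333, -2.1667).

Step 2 — sample covariance matrix, S[i,j] = (1/(n-1)) · Σ_k (x_{k,i} - mean_i) · (x_{k,j} - mean_j), divisor n-1 = 5:
  S[X,X] = ((0.1667)·(0.1667) + (-3.8333)·(-3.8333) + (3.1667)·(3.1667) + (-0.8333)·(-0.8333) + (-1.8333)·(-1.8333) + (3.1667)·(3.1667)) / 5 = 38.8333/5 = 7.7667
  S[X,Y] = ((0.1667)·(1.1667) + (-3.8333)·(-2.8333) + (3.1667)·(2.1667) + (-0.8333)·(-2.8333) + (-1.8333)·(2.1667) + (3.1667)·(0.1667)) / 5 = 16.8333/5 = 3.3667
  S[Y,Y] = ((1.1667)·(1.1667) + (-2.8333)·(-2.8333) + (2.1667)·(2.1667) + (-2.8333)·(-2.8333) + (2.1667)·(2.1667) + (0.1667)·(0.1667)) / 5 = 26.8333/5 = 5.3667
  S = [[7.7667, 3.3667],
 [3.3667, 5.3667]].

Step 3 — invert S. det(S) = 7.7667·5.3667 - (3.3667)² = 30.3467.
  S^{-1} = (1/det) · [[d, -b], [-b, a]] = [[0.1768, -0.1109],
 [-0.1109, 0.2559]].

Step 4 — quadratic form (x̄ - mu_0)^T · S^{-1} · (x̄ - mu_0):
  S^{-1} · (x̄ - mu_0) = (0.9183, -0.9798),
  (x̄ - mu_0)^T · [...] = (3.8333)·(0.9183) + (-2.1667)·(-0.9798) = 5.6429.

Step 5 — scale by n: T² = 6 · 5.6429 = 33.8576.

T² ≈ 33.8576


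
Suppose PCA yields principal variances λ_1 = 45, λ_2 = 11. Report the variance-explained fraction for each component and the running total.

Step 1 — total variance = trace(Sigma) = Σ λ_i = 45 + 11 = 56.

Step 2 — fraction explained by component i = λ_i / Σ λ:
  PC1: 45/56 = 0.8036
  PC2: 11/56 = 0.1964

Step 3 — cumulative fraction after k components = (λ_1 + ... + λ_k) / Σ λ:
  k = 1: 45/56 = 0.8036
  k = 2: (45 + 11)/56 = 56/56 = 1

Summary (fraction, with percent):

explained: PC1 0.8036 (80.36%), PC2 0.1964 (19.64%);  cumulative: 0.8036, 1


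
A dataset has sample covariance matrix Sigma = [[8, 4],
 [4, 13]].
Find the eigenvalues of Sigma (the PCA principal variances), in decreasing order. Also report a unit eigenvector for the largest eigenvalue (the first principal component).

Step 1 — characteristic polynomial of 2×2 Sigma:
  det(Sigma - λI) = λ² - trace · λ + det = 0.
  trace = 8 + 13 = 21, det = 8·13 - (4)² = 88.
Step 2 — discriminant:
  Δ = trace² - 4·det = 441 - 352 = 89.
Step 3 — eigenvalues:
  λ = (trace ± √Δ)/2 = (21 ± 9.434)/2,
  λ_1 = 15.217,  λ_2 = 5.783.

Step 4 — unit eigenvector for λ_1: solve (Sigma - λ_1 I)v = 0. First row:
  (8 - 15.217)·v_x + (4)·v_y = 0, i.e. (-7.217)·v_x + (4)·v_y = 0,
  so v ∝ (b, λ_1 - a) = (4, 7.217) = u.
  ||u|| = √((4)² + (7.217)²) = √(68.085) ≈ 8.2514,
  v_1 = u/||u|| ≈ (0.4848, 0.8746) (||v_1|| = 1).

λ_1 = 15.217,  λ_2 = 5.783;  v_1 ≈ (0.4848, 0.8746)


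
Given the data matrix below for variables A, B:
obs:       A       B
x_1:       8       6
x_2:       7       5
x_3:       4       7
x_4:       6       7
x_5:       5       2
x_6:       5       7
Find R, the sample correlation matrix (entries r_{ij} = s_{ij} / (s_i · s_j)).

Step 1 — column means:
  mean(A) = (8 + 7 + 4 + 6 + 5 + 5) / 6 = 35/6 = 5.8333
  mean(B) = (6 + 5 + 7 + 7 + 2 + 7) / 6 = 34/6 = 5.6667

Step 2 — sample variances and covariances s[i,j] = (1/(n-1)) · Σ_k (x_{k,i} - mean_i) · (x_{k,j} - mean_j), with n-1 = 5:
  s[A,A] = ((2.1667)·(2.1667) + (1.1667)·(1.1667) + (-1.8333)·(-1.8333) + (0.1667)·(0.1667) + (-0.8333)·(-0.8333) + (-0.8333)·(-0.8333)) / 5 = 10.8333/5 = 2.1667
  s[A,B] = ((2.1667)·(0.3333) + (1.1667)·(-0.6667) + (-1.8333)·(1.3333) + (0.1667)·(1.3333) + (-0.8333)·(-3.6667) + (-0.8333)·(1.3333)) / 5 = -0.3333/5 = -0.0667
  s[B,B] = ((0.3333)·(0.3333) + (-0.6667)·(-0.6667) + (1.3333)·(1.3333) + (1.3333)·(1.3333) + (-3.6667)·(-3.6667) + (1.3333)·(1.3333)) / 5 = 19.3333/5 = 3.8667
  Sample standard deviations s_i = √(s[i,i]):
  s(A) = √(2.1667) = 1.472
  s(B) = √(3.8667) = 1.9664

Step 3 — r_{ij} = s_{ij} / (s_i · s_j):
  r[A,A] = 1 (diagonal).
  r[A,B] = -0.0667 / (1.472 · 1.9664) = -0.0667 / 2.8944 = -0.023
  r[B,B] = 1 (diagonal).

R is symmetric with unit diagonal. Assembling:

R = [[1, -0.023],
 [-0.023, 1]]


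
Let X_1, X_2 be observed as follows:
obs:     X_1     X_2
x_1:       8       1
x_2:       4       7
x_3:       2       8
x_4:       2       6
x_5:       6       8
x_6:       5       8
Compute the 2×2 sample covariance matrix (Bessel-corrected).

Step 1 — column means:
  mean(X_1) = (8 + 4 + 2 + 2 + 6 + 5) / 6 = 27/6 = 4.5
  mean(X_2) = (1 + 7 + 8 + 6 + 8 + 8) / 6 = 38/6 = 6.3333

Step 2 — sample covariance S[i,j] = (1/(n-1)) · Σ_k (x_{k,i} - mean_i) · (x_{k,j} - mean_j), with n-1 = 5.
  S[X_1,X_1] = ((3.5)·(3.5) + (-0.5)·(-0.5) + (-2.5)·(-2.5) + (-2.5)·(-2.5) + (1.5)·(1.5) + (0.5)·(0.5)) / 5 = 27.5/5 = 5.5
  S[X_1,X_2] = ((3.5)·(-5.3333) + (-0.5)·(0.6667) + (-2.5)·(1.6667) + (-2.5)·(-0.3333) + (1.5)·(1.6667) + (0.5)·(1.6667)) / 5 = -19/5 = -3.8
  S[X_2,X_2] = ((-5.3333)·(-5.3333) + (0.6667)·(0.6667) + (1.6667)·(1.6667) + (-0.3333)·(-0.3333) + (1.6667)·(1.6667) + (1.6667)·(1.6667)) / 5 = 37.3333/5 = 7.4667

S is symmetric (S[j,i] = S[i,j]). Assembling:

S = [[5.5, -3.8],
 [-3.8, 7.4667]]


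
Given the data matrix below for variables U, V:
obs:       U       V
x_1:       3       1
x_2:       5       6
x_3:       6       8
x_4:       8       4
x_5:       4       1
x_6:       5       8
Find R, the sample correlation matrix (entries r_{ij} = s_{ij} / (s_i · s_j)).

Step 1 — column means:
  mean(U) = (3 + 5 + 6 + 8 + 4 + 5) / 6 = 31/6 = 5.1667
  mean(V) = (1 + 6 + 8 + 4 + 1 + 8) / 6 = 28/6 = 4.6667

Step 2 — sample variances and covariances s[i,j] = (1/(n-1)) · Σ_k (x_{k,i} - mean_i) · (x_{k,j} - mean_j), with n-1 = 5:
  s[U,U] = ((-2.1667)·(-2.1667) + (-0.1667)·(-0.1667) + (0.8333)·(0.8333) + (2.8333)·(2.8333) + (-1.1667)·(-1.1667) + (-0.1667)·(-0.1667)) / 5 = 14.8333/5 = 2.9667
  s[U,V] = ((-2.1667)·(-3.6667) + (-0.1667)·(1.3333) + (0.8333)·(3.3333) + (2.8333)·(-0.6667) + (-1.1667)·(-3.6667) + (-0.1667)·(3.3333)) / 5 = 12.3333/5 = 2.4667
  s[V,V] = ((-3.6667)·(-3.6667) + (1.3333)·(1.3333) + (3.3333)·(3.3333) + (-0.6667)·(-0.6667) + (-3.6667)·(-3.6667) + (3.3333)·(3.3333)) / 5 = 51.3333/5 = 10.2667
  Sample standard deviations s_i = √(s[i,i]):
  s(U) = √(2.9667) = 1.7224
  s(V) = √(10.2667) = 3.2042

Step 3 — r_{ij} = s_{ij} / (s_i · s_j):
  r[U,U] = 1 (diagonal).
  r[U,V] = 2.4667 / (1.7224 · 3.2042) = 2.4667 / 5.5189 = 0.447
  r[V,V] = 1 (diagonal).

R is symmetric with unit diagonal. Assembling:

R = [[1, 0.447],
 [0.447, 1]]


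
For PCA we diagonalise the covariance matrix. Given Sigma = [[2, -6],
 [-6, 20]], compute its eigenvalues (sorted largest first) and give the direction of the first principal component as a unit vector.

Step 1 — characteristic polynomial of 2×2 Sigma:
  det(Sigma - λI) = λ² - trace · λ + det = 0.
  trace = 2 + 20 = 22, det = 2·20 - (-6)² = 4.
Step 2 — discriminant:
  Δ = trace² - 4·det = 484 - 16 = 468.
Step 3 — eigenvalues:
  λ = (trace ± √Δ)/2 = (22 ± 21.6333)/2,
  λ_1 = 21.8167,  λ_2 = 0.1833.

Step 4 — unit eigenvector for λ_1: solve (Sigma - λ_1 I)v = 0. First row:
  (2 - 21.8167)·v_x + (-6)·v_y = 0, i.e. (-19.8167)·v_x + (-6)·v_y = 0,
  so v ∝ (b, λ_1 - a) = (-6, 19.8167); multiply by -1 so the first entry is positive: u = (6, -19.8167).
  ||u|| = √((6)² + (-19.8167)²) = √(428.6998) ≈ 20.7051,
  v_1 = u/||u|| ≈ (0.2898, -0.9571) (||v_1|| = 1).

λ_1 = 21.8167,  λ_2 = 0.1833;  v_1 ≈ (0.2898, -0.9571)


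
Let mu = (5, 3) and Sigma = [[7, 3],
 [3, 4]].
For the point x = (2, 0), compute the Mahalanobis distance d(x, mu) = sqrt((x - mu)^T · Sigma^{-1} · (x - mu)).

Step 1 — centre the observation: (x - mu) = (-3, -3).

Step 2 — invert Sigma. det(Sigma) = 7·4 - (3)² = 19.
  Sigma^{-1} = (1/det) · [[d, -b], [-b, a]] = [[0.2105, -0.1579],
 [-0.1579, 0.3684]].

Step 3 — form the quadratic (x - mu)^T · Sigma^{-1} · (x - mu):
  Sigma^{-1} · (x - mu) = (-0.1579, -0.6316).
  (x - mu)^T · [Sigma^{-1} · (x - mu)] = (-3)·(-0.1579) + (-3)·(-0.6316) = 2.3684.

Step 4 — take square root: d = √(2.3684) ≈ 1.539.

d(x, mu) = √(2.3684) ≈ 1.539


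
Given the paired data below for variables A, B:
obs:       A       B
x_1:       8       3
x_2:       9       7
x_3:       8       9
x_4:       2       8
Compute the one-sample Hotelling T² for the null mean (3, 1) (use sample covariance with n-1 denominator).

Step 1 — sample mean vector:
  mean(A) = (8 + 9 + 8 + 2) / 4 = 27/4 = 6.75
  mean(B) = (3 + 7 + 9 + 8) / 4 = 27/4 = 6.75
  x̄ = (6.75, 6.75),  deviation x̄ - mu_0 = (6.75, 6.75) - (3, 1) = (3.75, 5.75).

Step 2 — sample covariance matrix, S[i,j] = (1/(n-1)) · Σ_k (x_{k,i} - mean_i) · (x_{k,j} - mean_j), divisor n-1 = 3:
  S[A,A] = ((1.25)·(1.25) + (2.25)·(2.25) + (1.25)·(1.25) + (-4.75)·(-4.75)) / 3 = 30.75/3 = 10.25
  S[A,B] = ((1.25)·(-3.75) + (2.25)·(0.25) + (1.25)·(2.25) + (-4.75)·(1.25)) / 3 = -7.25/3 = -2.4167
  S[B,B] = ((-3.75)·(-3.75) + (0.25)·(0.25) + (2.25)·(2.25) + (1.25)·(1.25)) / 3 = 20.75/3 = 6.9167
  S = [[10.25, -2.4167],
 [-2.4167, 6.9167]].

Step 3 — invert S. det(S) = 10.25·6.9167 - (-2.4167)² = 65.0556.
  S^{-1} = (1/det) · [[d, -b], [-b, a]] = [[0.1063, 0.0371],
 [0.0371, 0.1576]].

Step 4 — quadratic form (x̄ - mu_0)^T · S^{-1} · (x̄ - mu_0):
  S^{-1} · (x̄ - mu_0) = (0.6123, 1.0453),
  (x̄ - mu_0)^T · [...] = (3.75)·(0.6123) + (5.75)·(1.0453) = 8.3064.

Step 5 — scale by n: T² = 4 · 8.3064 = 33.2254.

T² ≈ 33.2254


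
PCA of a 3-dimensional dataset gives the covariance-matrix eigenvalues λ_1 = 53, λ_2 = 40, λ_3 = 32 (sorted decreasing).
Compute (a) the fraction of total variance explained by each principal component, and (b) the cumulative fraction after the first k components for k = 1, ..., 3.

Step 1 — total variance = trace(Sigma) = Σ λ_i = 53 + 40 + 32 = 125.

Step 2 — fraction explained by component i = λ_i / Σ λ:
  PC1: 53/125 = 0.424
  PC2: 40/125 = 0.32
  PC3: 32/125 = 0.256

Step 3 — cumulative fraction after k components = (λ_1 + ... + λ_k) / Σ λ:
  k = 1: 53/125 = 0.424
  k = 2: (53 + 40)/125 = 93/125 = 0.744
  k = 3: (53 + 40 + 32)/125 = 125/125 = 1

Summary (fraction, with percent):

explained: PC1 0.424 (42.4%), PC2 0.32 (32%), PC3 0.256 (25.6%);  cumulative: 0.424, 0.744, 1


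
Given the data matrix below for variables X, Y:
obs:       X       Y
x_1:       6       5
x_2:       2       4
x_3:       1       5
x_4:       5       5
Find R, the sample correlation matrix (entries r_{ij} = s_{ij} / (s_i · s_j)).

Step 1 — column means:
  mean(X) = (6 + 2 + 1 + 5) / 4 = 14/4 = 3.5
  mean(Y) = (5 + 4 + 5 + 5) / 4 = 19/4 = 4.75

Step 2 — sample variances and covariances s[i,j] = (1/(n-1)) · Σ_k (x_{k,i} - mean_i) · (x_{k,j} - mean_j), with n-1 = 3:
  s[X,X] = ((2.5)·(2.5) + (-1.5)·(-1.5) + (-2.5)·(-2.5) + (1.5)·(1.5)) / 3 = 17/3 = 5.6667
  s[X,Y] = ((2.5)·(0.25) + (-1.5)·(-0.75) + (-2.5)·(0.25) + (1.5)·(0.25)) / 3 = 1.5/3 = 0.5
  s[Y,Y] = ((0.25)·(0.25) + (-0.75)·(-0.75) + (0.25)·(0.25) + (0.25)·(0.25)) / 3 = 0.75/3 = 0.25
  Sample standard deviations s_i = √(s[i,i]):
  s(X) = √(5.6667) = 2.3805
  s(Y) = √(0.25) = 0.5

Step 3 — r_{ij} = s_{ij} / (s_i · s_j):
  r[X,X] = 1 (diagonal).
  r[X,Y] = 0.5 / (2.3805 · 0.5) = 0.5 / 1.1902 = 0.4201
  r[Y,Y] = 1 (diagonal).

R is symmetric with unit diagonal. Assembling:

R = [[1, 0.4201],
 [0.4201, 1]]


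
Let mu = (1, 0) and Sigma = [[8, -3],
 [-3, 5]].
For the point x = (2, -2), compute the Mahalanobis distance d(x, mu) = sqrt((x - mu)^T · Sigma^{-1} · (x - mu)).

Step 1 — centre the observation: (x - mu) = (1, -2).

Step 2 — invert Sigma. det(Sigma) = 8·5 - (-3)² = 31.
  Sigma^{-1} = (1/det) · [[d, -b], [-b, a]] = [[0.1613, 0.0968],
 [0.0968, 0.2581]].

Step 3 — form the quadratic (x - mu)^T · Sigma^{-1} · (x - mu):
  Sigma^{-1} · (x - mu) = (-0.0323, -0.4194).
  (x - mu)^T · [Sigma^{-1} · (x - mu)] = (1)·(-0.0323) + (-2)·(-0.4194) = 0.8065.

Step 4 — take square root: d = √(0.8065) ≈ 0.898.

d(x, mu) = √(0.8065) ≈ 0.898


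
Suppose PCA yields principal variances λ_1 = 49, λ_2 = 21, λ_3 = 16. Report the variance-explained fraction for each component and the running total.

Step 1 — total variance = trace(Sigma) = Σ λ_i = 49 + 21 + 16 = 86.

Step 2 — fraction explained by component i = λ_i / Σ λ:
  PC1: 49/86 = 0.5698
  PC2: 21/86 = 0.2442
  PC3: 16/86 = 0.186

Step 3 — cumulative fraction after k components = (λ_1 + ... + λ_k) / Σ λ:
  k = 1: 49/86 = 0.5698
  k = 2: (49 + 21)/86 = 70/86 = 0.814
  k = 3: (49 + 21 + 16)/86 = 86/86 = 1

Summary (fraction, with percent):

explained: PC1 0.5698 (56.98%), PC2 0.2442 (24.42%), PC3 0.186 (18.6%);  cumulative: 0.5698, 0.814, 1
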